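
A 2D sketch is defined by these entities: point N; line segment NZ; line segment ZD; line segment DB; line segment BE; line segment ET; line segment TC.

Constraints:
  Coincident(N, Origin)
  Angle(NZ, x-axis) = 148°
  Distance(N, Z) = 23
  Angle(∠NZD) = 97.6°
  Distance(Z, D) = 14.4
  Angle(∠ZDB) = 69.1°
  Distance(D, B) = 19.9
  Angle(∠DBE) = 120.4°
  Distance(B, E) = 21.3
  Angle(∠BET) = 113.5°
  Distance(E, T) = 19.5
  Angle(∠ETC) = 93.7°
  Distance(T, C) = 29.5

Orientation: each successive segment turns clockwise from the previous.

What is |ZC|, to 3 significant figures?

11.9

N is at the origin; NZ runs at 148.0° with length 23.0, so Z = (-19.5, 12.2). ∠NZD = 97.6° gives ZD at 65.6° from the x-axis; with |ZD| = 14.4, D = (-13.6, 25.3). ∠ZDB = 69.1° gives DB at -45.3° from the x-axis; with |DB| = 19.9, B = (0.441, 11.2). ∠DBE = 120.4° gives BE at -105° from the x-axis; with |BE| = 21.3, E = (-5.04, -9.43). ∠BET = 113.5° gives ET at -171° from the x-axis; with |ET| = 19.5, T = (-24.3, -12.3). ∠ETC = 93.7° gives TC at 102° from the x-axis; with |TC| = 29.5, C = (-30.6, 16.5). Then |ZC| = |C − Z| = 11.9.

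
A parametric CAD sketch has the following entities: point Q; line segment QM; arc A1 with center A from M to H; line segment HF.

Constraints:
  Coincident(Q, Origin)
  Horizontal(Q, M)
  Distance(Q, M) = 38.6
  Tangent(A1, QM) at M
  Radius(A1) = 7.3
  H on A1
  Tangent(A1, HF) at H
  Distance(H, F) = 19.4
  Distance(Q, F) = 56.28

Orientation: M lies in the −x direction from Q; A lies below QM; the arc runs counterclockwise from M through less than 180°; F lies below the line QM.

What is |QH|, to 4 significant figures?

45.93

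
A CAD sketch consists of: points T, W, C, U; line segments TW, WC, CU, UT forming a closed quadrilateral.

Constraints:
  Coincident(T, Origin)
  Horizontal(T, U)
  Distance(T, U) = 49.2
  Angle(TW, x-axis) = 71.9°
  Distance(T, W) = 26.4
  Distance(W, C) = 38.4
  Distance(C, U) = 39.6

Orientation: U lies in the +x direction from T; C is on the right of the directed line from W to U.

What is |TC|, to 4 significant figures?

17.68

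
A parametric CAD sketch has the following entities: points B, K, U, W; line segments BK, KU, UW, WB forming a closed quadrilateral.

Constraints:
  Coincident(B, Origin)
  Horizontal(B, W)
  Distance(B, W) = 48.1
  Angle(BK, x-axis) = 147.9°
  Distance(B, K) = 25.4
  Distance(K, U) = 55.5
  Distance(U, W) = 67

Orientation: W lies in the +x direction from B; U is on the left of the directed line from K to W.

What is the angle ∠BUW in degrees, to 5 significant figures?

44.440°

Checks: |KU| = 55.50 ✓; |UW| = 67.00 ✓.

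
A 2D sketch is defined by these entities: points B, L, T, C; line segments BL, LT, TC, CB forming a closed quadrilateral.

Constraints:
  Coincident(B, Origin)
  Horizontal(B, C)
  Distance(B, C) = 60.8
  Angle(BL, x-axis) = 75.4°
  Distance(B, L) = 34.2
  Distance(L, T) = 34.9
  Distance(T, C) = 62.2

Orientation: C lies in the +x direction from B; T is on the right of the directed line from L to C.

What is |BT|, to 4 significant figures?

1.439

B is at the origin; B and C share the same y with |BC| = 60.8 and C in +x, so C = (60.8, 0). BL runs at 75.4° with |BL| = 34.2, so L = (8.621, 33.10). T is determined by |LT| = 34.9 and |TC| = 62.2 together: it lies at the intersection of circle(L, 34.9) and circle(C, 62.2). With |LC| = 61.79, the foot of the radical line on LC is 9.445 from L and the perpendicular offset is √(34.9² − 9.445²) = 33.60. Taking the right-of-LC solution: T = (-1.399, -0.3351).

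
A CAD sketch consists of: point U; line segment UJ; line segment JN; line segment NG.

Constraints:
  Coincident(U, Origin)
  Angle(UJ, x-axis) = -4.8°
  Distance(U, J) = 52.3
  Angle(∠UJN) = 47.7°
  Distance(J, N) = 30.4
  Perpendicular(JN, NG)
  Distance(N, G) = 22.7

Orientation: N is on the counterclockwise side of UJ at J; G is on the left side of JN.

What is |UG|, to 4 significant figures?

16.69

∠UJN = 47.7°, so JN runs at -4.8° + (180° − 47.7°) = 127.5° from the x-axis; with |JN| = 30.4, N = J + 30.4·(cos 127.5°, sin 127.5°) = (33.61, 19.74). JN ⟂ NG; with |NG| = 22.7 on the left of JN, G = N + 22.7·(-0.7934, -0.6088) = (15.60, 5.923). Then |UG| = |G − U| = 16.69.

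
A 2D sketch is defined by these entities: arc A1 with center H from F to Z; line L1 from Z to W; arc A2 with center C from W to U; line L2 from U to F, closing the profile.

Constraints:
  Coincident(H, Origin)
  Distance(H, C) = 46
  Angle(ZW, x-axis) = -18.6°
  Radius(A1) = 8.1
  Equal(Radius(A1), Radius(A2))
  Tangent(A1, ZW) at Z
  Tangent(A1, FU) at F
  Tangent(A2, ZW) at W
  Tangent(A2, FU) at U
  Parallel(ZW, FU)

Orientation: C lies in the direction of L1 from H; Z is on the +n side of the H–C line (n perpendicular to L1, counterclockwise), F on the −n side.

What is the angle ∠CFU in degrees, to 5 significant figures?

9.9867°

The slot axis is L1's direction at -18.6°, so u = (cos -18.6°, sin -18.6°) = (0.94777, -0.31896) and n = (−sin -18.6°, cos -18.6°) = (0.31896, 0.94777). H is at the origin and C lies 46.0 along u from H, so C = 46.0·u = (43.597, -14.672). Tangency of A1 to both parallel lines with radius 8.1 puts Z and F at H ± 8.1·n: Z = (2.5836, 7.6769), F = (-2.5836, -7.6769). Equal radii place W and U the same way about C: W = C + 8.1·n = (46.181, -6.9952), U = C − 8.1·n = (41.014, -22.349). Then cos ∠CFU = FC·FU / (|FC||FU|), giving 9.9867°.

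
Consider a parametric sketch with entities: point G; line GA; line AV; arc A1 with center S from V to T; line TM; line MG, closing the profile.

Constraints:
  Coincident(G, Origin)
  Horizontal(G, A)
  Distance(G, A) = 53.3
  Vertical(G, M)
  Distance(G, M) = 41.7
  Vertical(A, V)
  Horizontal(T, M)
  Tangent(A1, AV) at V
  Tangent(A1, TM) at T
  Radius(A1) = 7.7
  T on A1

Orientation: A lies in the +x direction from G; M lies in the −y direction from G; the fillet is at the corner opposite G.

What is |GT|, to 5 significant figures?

61.792

G is at the origin; G and A share the same y with |GA| = 53.3 and A on the +x side, so A = (53.300, 0.0000). GM is vertical with |GM| = 41.7 and M on the −y side, so M = (0.0000, -41.700). The virtual corner opposite G is at (53.300, -41.700). Tangency of A1 to AV means the radius SV is perpendicular to AV and the tangent condition forces ST to be normal to TM, with radius 7.7, so the center S sits 7.7 in from both sides at S = (45.600, -34.000). That places the tangent points at V = (53.300, -34.000) on AV and T = (45.600, -41.700) on TM. Then |GT| = |T − G| = 61.792.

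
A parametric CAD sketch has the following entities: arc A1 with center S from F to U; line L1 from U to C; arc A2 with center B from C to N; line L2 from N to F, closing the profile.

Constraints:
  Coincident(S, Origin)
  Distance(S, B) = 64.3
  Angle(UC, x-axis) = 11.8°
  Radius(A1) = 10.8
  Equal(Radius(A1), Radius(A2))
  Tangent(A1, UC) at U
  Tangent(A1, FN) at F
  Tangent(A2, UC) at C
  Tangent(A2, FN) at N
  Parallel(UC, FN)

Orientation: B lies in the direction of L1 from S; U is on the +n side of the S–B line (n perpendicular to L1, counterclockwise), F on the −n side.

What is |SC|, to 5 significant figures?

65.201

The slot axis is L1's direction at 11.8°, so u = (cos 11.8°, sin 11.8°) = (0.97887, 0.20450) and n = (−sin 11.8°, cos 11.8°) = (-0.20450, 0.97887). S is at the origin and B lies 64.3 along u from S, so B = 64.3·u = (62.941, 13.149). Tangency of A1 to both parallel lines with radius 10.8 puts U and F at S ± 10.8·n: U = (-2.2086, 10.572), F = (2.2086, -10.572). Equal radii place C and N the same way about B: C = B + 10.8·n = (60.733, 23.721), N = B − 10.8·n = (65.150, 2.5773). Then |SC| = |C − S| = 65.201.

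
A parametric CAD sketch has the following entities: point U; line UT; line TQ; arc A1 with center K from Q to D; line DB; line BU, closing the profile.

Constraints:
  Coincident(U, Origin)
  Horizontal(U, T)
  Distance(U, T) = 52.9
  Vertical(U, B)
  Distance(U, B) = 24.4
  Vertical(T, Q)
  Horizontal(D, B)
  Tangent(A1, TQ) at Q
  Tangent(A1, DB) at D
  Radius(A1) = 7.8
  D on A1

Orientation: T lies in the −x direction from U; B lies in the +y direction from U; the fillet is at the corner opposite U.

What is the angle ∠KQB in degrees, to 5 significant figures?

8.3877°

U is at the origin; U and T share the same y with |UT| = 52.9 and T on the −x side, so T = (-52.900, 0.0000). UB is vertical with |UB| = 24.4 and B on the +y side, so B = (0.0000, 24.400). The virtual corner opposite U is at (-52.900, 24.400). A1 meets TQ tangentially, so KQ is at right angles to TQ and the tangent condition forces KD to be normal to DB, with radius 7.8, so the center K sits 7.8 in from both sides at K = (-45.100, 16.600). That places the tangent points at Q = (-52.900, 16.600) on TQ and D = (-45.100, 24.400) on DB. Then cos ∠KQB = QK·QB / (|QK||QB|), giving 8.3877°.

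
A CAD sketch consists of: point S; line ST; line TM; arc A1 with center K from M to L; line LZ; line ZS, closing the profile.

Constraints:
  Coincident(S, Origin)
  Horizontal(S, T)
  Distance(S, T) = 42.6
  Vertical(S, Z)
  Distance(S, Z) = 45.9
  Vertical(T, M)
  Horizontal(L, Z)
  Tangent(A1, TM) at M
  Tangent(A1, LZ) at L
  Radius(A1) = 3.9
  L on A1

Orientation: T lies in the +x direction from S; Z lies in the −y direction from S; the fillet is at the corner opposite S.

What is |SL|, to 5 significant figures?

60.037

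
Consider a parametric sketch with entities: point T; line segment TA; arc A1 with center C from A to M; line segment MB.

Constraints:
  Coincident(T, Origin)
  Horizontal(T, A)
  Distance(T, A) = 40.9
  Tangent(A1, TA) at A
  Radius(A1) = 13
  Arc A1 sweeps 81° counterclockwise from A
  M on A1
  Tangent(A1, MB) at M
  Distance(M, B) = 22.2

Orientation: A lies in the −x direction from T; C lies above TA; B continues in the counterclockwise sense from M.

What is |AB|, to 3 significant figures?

36.7

T is at the origin; T and A share the same y with |TA| = 40.9 and A on the −x side, so A = (-40.9, 0.00). Tangency of A1 to TA means the radius CA is perpendicular to TA, so C = A + (0, 13) = (-40.9, 13.0). On A1, A sits at bearing -90° from C; an 81° counterclockwise sweep puts M at bearing -9°, so M = C + 13.0·(cos -9°, sin -9°) = (-28.1, 11.0). The tangent condition forces CM to be normal to MB, so MB runs along (−sin -9°, cos -9°); with |MB| = 22.2, B = (-24.6, 32.9). Then |AB| = |B − A| = 36.7.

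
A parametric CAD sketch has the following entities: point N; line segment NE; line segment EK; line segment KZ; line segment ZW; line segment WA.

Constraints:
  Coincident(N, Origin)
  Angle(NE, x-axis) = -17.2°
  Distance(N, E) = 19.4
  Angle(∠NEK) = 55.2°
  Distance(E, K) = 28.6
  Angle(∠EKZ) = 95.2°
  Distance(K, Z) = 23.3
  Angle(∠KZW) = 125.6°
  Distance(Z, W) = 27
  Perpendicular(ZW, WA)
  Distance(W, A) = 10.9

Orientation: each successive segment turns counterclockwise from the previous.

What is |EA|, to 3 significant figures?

32.7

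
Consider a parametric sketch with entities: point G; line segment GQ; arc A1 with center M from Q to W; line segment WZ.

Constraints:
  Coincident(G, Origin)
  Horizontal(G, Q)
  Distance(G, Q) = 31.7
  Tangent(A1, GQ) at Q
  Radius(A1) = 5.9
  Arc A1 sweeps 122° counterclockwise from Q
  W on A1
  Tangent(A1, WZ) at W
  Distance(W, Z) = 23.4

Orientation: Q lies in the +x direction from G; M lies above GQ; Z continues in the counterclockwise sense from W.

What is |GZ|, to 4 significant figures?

37.74

G is at the origin; GQ is horizontal with |GQ| = 31.7 and Q on the +x side, so Q = (31.70, 0.000). A1 meets GQ tangentially, so MQ is at right angles to GQ, so M = Q + (0, 5.9) = (31.70, 5.900). On A1, Q sits at bearing -90° from M; a 122° counterclockwise sweep puts W at bearing 32°, so W = M + 5.9·(cos 32°, sin 32°) = (36.70, 9.027). Tangency of A1 to WZ means the radius MW is perpendicular to WZ, so WZ runs along (−sin 32°, cos 32°); with |WZ| = 23.4, Z = (24.30, 28.87). Then |GZ| = |Z − G| = 37.74.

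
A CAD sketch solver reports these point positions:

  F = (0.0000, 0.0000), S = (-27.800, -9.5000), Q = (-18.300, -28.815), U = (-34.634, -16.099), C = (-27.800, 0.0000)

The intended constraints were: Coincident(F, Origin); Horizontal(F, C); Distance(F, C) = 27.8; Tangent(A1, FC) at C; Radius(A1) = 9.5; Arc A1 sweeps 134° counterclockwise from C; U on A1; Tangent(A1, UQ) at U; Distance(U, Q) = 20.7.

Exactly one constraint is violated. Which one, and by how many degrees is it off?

Tangent(A1, UQ) at U — off by 8.10°.

F = (0.00, 0.00) ✓; F.y = 0.00, C.y = 0.00 ✓; |FC| = 27.80 ✓; ∠(SC, CF) = 90.00° ✓; |SC| = 9.500 ✓; bearing(S→U) − bearing(S→C) = 134.0° ✓; |SU| = 9.500 ✓; ∠(SU, UQ) = 81.90° ✗; |UQ| = 20.70 ✓.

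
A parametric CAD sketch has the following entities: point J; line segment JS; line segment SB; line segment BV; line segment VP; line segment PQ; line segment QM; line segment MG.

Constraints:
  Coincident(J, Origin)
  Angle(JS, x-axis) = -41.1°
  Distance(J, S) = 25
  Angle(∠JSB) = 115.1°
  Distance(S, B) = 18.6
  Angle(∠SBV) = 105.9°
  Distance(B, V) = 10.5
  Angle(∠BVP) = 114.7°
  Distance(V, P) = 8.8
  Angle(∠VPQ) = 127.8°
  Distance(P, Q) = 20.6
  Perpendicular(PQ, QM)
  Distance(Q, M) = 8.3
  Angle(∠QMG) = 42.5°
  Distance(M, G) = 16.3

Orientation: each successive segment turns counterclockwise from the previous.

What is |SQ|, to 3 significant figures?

12.9

∠BVP = 114.7° gives VP at 163° from the x-axis; with |VP| = 8.8, P = (26.0, 4.02). ∠VPQ = 127.8° gives PQ at -145° from the x-axis; with |PQ| = 20.6, Q = (9.20, -7.92). Then |SQ| = |Q − S| = 12.9.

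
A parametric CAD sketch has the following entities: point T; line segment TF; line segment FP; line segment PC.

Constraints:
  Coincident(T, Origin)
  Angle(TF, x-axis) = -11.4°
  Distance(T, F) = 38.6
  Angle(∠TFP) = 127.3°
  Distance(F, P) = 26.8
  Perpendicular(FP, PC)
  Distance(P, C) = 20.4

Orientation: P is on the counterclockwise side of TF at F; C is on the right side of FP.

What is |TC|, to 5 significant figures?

71.630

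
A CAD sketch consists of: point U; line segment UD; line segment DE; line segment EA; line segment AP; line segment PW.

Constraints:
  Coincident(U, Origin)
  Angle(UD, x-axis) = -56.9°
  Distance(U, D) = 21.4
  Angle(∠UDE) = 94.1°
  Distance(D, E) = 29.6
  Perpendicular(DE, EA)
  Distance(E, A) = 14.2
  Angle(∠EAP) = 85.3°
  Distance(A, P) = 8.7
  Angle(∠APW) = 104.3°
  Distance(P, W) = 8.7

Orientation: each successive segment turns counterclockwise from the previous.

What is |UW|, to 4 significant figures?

26.67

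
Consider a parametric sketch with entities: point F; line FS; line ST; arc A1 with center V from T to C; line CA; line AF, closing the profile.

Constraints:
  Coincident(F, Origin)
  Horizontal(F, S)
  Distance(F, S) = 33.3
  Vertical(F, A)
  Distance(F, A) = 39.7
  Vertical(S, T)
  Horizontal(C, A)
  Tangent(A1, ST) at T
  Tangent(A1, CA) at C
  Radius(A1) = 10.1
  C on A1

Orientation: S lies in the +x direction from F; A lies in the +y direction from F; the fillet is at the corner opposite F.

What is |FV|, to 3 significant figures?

37.6

F and A share the same x with |FA| = 39.7 and A on the +y side, so A = (0.00, 39.7). The virtual corner opposite F is at (33.3, 39.7). Tangency of A1 to ST means the radius VT is perpendicular to ST and since A1 is tangent to CA there, VC ⟂ CA, with radius 10.1, so the center V sits 10.1 in from both sides at V = (23.2, 29.6). Then |FV| = |V − F| = 37.6.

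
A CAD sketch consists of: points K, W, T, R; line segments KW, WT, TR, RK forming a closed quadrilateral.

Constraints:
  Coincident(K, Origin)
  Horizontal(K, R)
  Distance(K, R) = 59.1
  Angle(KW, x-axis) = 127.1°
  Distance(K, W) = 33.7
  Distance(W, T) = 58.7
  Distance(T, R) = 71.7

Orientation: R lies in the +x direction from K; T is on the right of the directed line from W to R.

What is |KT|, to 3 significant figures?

30.6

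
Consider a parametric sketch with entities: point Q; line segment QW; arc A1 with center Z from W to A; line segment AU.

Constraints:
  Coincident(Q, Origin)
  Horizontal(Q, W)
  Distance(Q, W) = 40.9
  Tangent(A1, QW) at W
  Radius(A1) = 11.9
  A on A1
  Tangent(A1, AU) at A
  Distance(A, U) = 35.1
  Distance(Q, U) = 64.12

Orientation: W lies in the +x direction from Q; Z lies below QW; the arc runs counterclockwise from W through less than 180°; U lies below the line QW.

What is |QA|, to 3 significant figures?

33.7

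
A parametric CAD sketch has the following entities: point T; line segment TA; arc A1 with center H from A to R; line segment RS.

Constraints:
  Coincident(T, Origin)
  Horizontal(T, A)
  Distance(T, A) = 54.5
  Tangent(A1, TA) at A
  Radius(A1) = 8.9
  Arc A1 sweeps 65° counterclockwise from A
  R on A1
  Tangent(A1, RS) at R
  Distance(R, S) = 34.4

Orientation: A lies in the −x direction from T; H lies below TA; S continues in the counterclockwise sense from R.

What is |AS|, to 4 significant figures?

42.78

On A1, A sits at bearing 90° from H; a 65° counterclockwise sweep puts R at bearing 155°, so R = H + 8.9·(cos 155°, sin 155°) = (-62.57, -5.139). The tangent condition forces HR to be normal to RS, so RS runs along (−sin 155°, cos 155°); with |RS| = 34.4, S = (-77.10, -36.32). Then |AS| = |S − A| = 42.78.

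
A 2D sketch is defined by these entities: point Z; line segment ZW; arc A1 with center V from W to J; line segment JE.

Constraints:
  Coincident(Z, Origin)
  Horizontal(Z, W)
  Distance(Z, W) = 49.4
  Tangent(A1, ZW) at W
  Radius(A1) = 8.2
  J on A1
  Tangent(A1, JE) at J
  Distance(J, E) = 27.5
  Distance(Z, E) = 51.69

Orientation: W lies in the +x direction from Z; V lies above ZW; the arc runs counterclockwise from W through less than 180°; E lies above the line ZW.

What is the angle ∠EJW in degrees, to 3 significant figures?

115°

Checks: |VJ| = 8.200 ✓; ∠(VJ, JE) = 90.00° ✓; |JE| = 27.50 ✓; |ZE| = 51.69 ✓.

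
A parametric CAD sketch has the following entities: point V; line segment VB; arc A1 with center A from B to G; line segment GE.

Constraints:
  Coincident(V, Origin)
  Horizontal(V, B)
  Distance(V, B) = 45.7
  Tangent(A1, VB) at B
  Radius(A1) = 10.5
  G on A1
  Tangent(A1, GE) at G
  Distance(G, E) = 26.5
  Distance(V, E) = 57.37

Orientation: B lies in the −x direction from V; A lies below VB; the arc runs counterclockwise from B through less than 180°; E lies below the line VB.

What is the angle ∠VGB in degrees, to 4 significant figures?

43.49°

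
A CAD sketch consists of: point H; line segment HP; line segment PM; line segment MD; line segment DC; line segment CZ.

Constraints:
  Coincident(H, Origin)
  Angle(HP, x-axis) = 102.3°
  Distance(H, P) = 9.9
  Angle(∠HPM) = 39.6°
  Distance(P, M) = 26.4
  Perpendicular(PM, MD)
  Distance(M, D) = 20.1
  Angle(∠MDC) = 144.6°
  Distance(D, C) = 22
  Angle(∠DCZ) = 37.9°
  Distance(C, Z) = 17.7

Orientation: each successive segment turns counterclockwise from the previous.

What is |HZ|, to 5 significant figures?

14.991

∠MDC = 144.6° gives DC at 8.1000° from the x-axis; with |DC| = 22.0, C = (25.424, -19.906). ∠DCZ = 37.9° gives CZ at 150.20° from the x-axis; with |CZ| = 17.7, Z = (10.065, -11.109). Then |HZ| = |Z − H| = 14.991.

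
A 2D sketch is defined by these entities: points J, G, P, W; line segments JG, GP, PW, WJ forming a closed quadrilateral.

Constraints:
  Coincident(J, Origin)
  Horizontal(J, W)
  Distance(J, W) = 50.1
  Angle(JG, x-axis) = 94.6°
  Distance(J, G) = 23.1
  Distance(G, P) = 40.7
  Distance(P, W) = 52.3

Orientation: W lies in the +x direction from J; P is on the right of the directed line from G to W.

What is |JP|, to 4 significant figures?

17.61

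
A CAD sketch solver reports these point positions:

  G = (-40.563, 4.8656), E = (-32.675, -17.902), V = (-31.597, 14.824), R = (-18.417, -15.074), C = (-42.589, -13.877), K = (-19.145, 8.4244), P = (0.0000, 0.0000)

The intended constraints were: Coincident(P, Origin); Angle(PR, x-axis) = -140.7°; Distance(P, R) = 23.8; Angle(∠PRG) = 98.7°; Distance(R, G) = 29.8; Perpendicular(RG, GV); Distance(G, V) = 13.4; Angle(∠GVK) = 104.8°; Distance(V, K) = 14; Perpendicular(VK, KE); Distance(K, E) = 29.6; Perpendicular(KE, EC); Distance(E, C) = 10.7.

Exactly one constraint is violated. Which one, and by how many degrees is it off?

Perpendicular(KE, EC) — off by 5.10°.

P = (0.00, 0.00) ✓; PR at -140.7° ✓; |PR| = 23.80 ✓; ∠PRG = 98.70° ✓; |RG| = 29.80 ✓; ∠(RG, GV) = 90.00° ✓; |GV| = 13.40 ✓; ∠GVK = 104.8° ✓; |VK| = 14.00 ✓; ∠(VK, KE) = 90.00° ✓; |KE| = 29.60 ✓; ∠(KE, EC) = 84.90° ✗; |EC| = 10.70 ✓.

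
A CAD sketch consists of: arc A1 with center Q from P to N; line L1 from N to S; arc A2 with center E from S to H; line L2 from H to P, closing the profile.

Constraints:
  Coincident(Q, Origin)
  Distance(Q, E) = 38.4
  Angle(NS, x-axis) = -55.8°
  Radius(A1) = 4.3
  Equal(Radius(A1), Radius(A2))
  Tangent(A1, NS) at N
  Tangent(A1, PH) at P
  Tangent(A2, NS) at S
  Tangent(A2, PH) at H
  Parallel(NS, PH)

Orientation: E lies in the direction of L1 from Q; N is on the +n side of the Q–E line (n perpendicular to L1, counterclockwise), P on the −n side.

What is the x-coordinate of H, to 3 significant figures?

18.0

Tangency of A1 to both parallel lines with radius 4.3 puts N and P at Q ± 4.3·n: N = (3.56, 2.42), P = (-3.56, -2.42). Equal radii place S and H the same way about E: S = E + 4.3·n = (25.1, -29.3), H = E − 4.3·n = (18.0, -34.2). So H.x = 18.0.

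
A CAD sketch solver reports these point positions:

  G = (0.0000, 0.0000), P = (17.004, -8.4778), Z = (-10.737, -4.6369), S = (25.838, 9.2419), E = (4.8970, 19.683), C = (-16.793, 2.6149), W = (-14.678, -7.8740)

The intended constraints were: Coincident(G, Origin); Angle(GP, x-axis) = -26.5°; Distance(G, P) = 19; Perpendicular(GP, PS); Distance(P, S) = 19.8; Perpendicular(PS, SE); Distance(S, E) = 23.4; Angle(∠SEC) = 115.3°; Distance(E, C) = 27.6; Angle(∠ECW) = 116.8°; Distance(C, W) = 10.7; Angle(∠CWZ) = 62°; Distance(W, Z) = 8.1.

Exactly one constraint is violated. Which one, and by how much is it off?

Distance(W, Z) = 8.1 — off by 3.00.

G = (0.00, 0.00) ✓; GP at -26.50° ✓; |GP| = 19.00 ✓; ∠(GP, PS) = 90.00° ✓; |PS| = 19.80 ✓; ∠(PS, SE) = 90.00° ✓; |SE| = 23.40 ✓; ∠SEC = 115.3° ✓; |EC| = 27.60 ✓; ∠ECW = 116.8° ✓; |CW| = 10.70 ✓; ∠CWZ = 62.00° ✓; |WZ| = 5.100 ✗.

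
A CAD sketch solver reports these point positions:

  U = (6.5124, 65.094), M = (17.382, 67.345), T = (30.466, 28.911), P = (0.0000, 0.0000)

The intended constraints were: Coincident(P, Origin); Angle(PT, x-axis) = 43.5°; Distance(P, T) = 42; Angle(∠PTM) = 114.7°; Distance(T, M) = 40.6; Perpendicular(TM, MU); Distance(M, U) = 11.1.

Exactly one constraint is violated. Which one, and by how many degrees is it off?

Perpendicular(TM, MU) — off by 7.10°.

P = (0.00, 0.00) ✓; PT at 43.50° ✓; |PT| = 42.00 ✓; ∠PTM = 114.7° ✓; |TM| = 40.60 ✓; ∠(TM, MU) = 82.90° ✗; |MU| = 11.10 ✓.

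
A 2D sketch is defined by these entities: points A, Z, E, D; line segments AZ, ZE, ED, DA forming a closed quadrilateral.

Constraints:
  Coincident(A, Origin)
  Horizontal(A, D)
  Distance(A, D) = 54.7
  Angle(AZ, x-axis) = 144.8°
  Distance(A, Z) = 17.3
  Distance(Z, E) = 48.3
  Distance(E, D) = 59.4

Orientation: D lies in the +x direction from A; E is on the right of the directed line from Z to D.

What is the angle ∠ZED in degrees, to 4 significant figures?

79.73°

Checks: |ZE| = 48.30 ✓; |ED| = 59.40 ✓.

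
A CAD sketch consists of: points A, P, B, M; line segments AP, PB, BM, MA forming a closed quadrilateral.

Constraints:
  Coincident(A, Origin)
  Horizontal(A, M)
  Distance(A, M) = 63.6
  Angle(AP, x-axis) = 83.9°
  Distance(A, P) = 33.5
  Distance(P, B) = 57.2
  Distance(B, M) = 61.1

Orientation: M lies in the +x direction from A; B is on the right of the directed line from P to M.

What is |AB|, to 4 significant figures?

24.87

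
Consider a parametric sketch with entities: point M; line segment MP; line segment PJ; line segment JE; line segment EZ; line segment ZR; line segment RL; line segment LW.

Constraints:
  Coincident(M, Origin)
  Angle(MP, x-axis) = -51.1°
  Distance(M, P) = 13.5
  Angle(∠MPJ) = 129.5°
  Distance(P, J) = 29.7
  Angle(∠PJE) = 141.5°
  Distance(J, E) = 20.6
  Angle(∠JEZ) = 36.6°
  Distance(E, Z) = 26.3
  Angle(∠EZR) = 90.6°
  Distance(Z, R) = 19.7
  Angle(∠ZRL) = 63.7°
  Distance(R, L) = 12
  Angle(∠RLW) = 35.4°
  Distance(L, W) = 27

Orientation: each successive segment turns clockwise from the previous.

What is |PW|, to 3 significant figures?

4.14

M is at the origin; MP runs at -51.1° with length 13.5, so P = (8.48, -10.5). ∠MPJ = 129.5° gives PJ at -102° from the x-axis; with |PJ| = 29.7, J = (2.51, -39.6). ∠PJE = 141.5° gives JE at -140° from the x-axis; with |JE| = 20.6, E = (-13.3, -52.8). ∠JEZ = 36.6° gives EZ at 76.5° from the x-axis; with |EZ| = 26.3, Z = (-7.16, -27.2). ∠EZR = 90.6° gives ZR at -12.9° from the x-axis; with |ZR| = 19.7, R = (12.0, -31.6). ∠ZRL = 63.7° gives RL at -129° from the x-axis; with |RL| = 12.0, L = (4.46, -40.9). ∠RLW = 35.4° gives LW at 86.2° from the x-axis; with |LW| = 27.0, W = (6.25, -14.0). Then |PW| = |W − P| = 4.14.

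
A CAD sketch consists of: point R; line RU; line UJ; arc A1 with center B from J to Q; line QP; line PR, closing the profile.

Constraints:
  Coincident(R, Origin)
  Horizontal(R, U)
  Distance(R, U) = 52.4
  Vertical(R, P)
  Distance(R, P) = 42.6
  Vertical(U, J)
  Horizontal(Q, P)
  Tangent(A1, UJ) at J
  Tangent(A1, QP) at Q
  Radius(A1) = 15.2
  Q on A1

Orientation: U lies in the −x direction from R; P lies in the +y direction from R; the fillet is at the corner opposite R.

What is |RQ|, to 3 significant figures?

56.6

The virtual corner opposite R is at (-52.4, 42.6). A1 meets UJ tangentially, so BJ is at right angles to UJ and the tangent condition forces BQ to be normal to QP, with radius 15.2, so the center B sits 15.2 in from both sides at B = (-37.2, 27.4). That places the tangent points at J = (-52.4, 27.4) on UJ and Q = (-37.2, 42.6) on QP. Then |RQ| = |Q − R| = 56.6.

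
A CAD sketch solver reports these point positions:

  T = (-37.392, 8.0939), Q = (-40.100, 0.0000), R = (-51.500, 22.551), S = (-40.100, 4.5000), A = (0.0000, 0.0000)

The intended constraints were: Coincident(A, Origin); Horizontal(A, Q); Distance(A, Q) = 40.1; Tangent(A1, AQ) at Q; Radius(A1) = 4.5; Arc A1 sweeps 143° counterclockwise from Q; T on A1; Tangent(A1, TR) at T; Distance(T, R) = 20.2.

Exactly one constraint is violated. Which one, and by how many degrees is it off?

Tangent(A1, TR) at T — off by 8.70°.

A = (0.00, 0.00) ✓; A.y = 0.00, Q.y = 0.00 ✓; |AQ| = 40.10 ✓; ∠(SQ, QA) = 90.00° ✓; |SQ| = 4.500 ✓; bearing(S→T) − bearing(S→Q) = 143.0° ✓; |ST| = 4.500 ✓; ∠(ST, TR) = 98.70° ✗; |TR| = 20.20 ✓.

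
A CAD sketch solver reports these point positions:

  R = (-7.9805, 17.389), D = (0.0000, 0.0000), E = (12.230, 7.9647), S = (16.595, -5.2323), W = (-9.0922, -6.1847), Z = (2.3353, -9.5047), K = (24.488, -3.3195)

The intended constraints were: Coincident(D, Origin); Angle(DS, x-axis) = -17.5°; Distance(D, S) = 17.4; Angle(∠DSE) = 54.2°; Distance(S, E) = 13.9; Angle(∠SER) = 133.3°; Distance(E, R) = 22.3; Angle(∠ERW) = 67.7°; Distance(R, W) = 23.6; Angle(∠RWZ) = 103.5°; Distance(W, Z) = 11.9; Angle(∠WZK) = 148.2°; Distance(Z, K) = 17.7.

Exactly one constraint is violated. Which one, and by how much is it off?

Distance(Z, K) = 17.7 — off by 5.30.

D = (0.00, 0.00) ✓; DS at -17.50° ✓; |DS| = 17.40 ✓; ∠DSE = 54.20° ✓; |SE| = 13.90 ✓; ∠SER = 133.3° ✓; |ER| = 22.30 ✓; ∠ERW = 67.70° ✓; |RW| = 23.60 ✓; ∠RWZ = 103.5° ✓; |WZ| = 11.90 ✓; ∠WZK = 148.2° ✓; |ZK| = 23.00 ✗.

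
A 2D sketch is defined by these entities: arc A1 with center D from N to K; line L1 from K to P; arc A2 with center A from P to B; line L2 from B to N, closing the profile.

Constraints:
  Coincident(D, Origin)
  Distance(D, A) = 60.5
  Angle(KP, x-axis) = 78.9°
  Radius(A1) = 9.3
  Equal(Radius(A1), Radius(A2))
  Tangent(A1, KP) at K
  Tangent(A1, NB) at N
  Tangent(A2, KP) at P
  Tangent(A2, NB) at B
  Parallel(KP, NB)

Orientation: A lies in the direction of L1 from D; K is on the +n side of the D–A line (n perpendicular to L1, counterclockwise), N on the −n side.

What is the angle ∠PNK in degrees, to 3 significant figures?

72.9°

The slot axis is L1's direction at 78.9°, so u = (cos 78.9°, sin 78.9°) = (0.193, 0.981) and n = (−sin 78.9°, cos 78.9°) = (-0.981, 0.193). D is at the origin and A lies 60.5 along u from D, so A = 60.5·u = (11.6, 59.4). Tangency of A1 to both parallel lines with radius 9.3 puts K and N at D ± 9.3·n: K = (-9.13, 1.79), N = (9.13, -1.79). Equal radii place P and B the same way about A: P = A + 9.3·n = (2.52, 61.2), B = A − 9.3·n = (20.8, 57.6). Then cos ∠PNK = NP·NK / (|NP||NK|), giving 72.9°.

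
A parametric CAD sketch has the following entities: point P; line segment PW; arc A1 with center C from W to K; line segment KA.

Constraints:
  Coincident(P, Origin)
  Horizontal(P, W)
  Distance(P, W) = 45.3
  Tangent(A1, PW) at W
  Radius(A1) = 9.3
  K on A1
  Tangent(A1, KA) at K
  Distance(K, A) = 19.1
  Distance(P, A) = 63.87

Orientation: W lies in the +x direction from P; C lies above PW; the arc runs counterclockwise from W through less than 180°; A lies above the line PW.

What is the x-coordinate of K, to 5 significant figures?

54.406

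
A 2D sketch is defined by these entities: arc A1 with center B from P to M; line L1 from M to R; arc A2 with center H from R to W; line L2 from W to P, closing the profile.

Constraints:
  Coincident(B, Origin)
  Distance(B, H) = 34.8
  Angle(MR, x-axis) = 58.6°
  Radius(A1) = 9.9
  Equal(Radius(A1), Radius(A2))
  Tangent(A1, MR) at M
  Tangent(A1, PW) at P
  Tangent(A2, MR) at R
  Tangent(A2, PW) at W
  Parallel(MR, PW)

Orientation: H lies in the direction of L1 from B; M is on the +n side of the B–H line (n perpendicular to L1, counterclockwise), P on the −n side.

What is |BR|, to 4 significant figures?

36.18

Tangency of A1 to both parallel lines with radius 9.9 puts M and P at B ± 9.9·n: M = (-8.450, 5.158), P = (8.450, -5.158). Equal radii place R and W the same way about H: R = H + 9.9·n = (9.681, 34.86), W = H − 9.9·n = (26.58, 24.55). Then |BR| = |R − B| = 36.18.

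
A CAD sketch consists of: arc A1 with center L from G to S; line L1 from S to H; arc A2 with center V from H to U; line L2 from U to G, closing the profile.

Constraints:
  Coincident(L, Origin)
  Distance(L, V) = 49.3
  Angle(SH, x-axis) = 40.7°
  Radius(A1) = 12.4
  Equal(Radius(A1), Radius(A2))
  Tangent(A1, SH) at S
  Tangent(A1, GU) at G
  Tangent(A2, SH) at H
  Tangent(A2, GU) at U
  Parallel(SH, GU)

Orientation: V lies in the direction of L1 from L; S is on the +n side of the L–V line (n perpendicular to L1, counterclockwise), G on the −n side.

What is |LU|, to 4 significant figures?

50.84

The slot axis is L1's direction at 40.7°, so u = (cos 40.7°, sin 40.7°) = (0.7581, 0.6521) and n = (−sin 40.7°, cos 40.7°) = (-0.6521, 0.7581). L is at the origin and V lies 49.3 along u from L, so V = 49.3·u = (37.38, 32.15). Tangency of A1 to both parallel lines with radius 12.4 puts S and G at L ± 12.4·n: S = (-8.086, 9.401), G = (8.086, -9.401). Equal radii place H and U the same way about V: H = V + 12.4·n = (29.29, 41.55), U = V − 12.4·n = (45.46, 22.75). Then |LU| = |U − L| = 50.84.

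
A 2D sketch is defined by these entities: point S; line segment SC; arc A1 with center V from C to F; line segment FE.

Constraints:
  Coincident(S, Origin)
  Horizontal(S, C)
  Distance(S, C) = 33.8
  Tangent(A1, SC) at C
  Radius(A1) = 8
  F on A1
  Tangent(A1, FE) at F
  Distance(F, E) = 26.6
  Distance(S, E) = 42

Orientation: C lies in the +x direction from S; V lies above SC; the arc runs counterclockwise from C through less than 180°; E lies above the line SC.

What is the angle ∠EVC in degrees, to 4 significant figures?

160.3°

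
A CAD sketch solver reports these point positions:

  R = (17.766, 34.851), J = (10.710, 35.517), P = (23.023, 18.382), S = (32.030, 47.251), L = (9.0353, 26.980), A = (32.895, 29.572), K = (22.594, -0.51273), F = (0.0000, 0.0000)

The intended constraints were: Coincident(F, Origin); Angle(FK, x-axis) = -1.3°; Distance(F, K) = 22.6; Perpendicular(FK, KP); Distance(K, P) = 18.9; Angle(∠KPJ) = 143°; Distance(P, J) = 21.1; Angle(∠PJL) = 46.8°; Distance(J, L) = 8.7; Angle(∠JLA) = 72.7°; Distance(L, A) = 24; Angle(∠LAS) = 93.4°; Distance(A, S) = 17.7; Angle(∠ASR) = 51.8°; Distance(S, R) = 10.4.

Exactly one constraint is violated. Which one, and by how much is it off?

Distance(S, R) = 10.4 — off by 8.50.

F = (0.00, 0.00) ✓; FK at -1.300° ✓; |FK| = 22.60 ✓; ∠(FK, KP) = 90.00° ✓; |KP| = 18.90 ✓; ∠KPJ = 143.0° ✓; |PJ| = 21.10 ✓; ∠PJL = 46.80° ✓; |JL| = 8.700 ✓; ∠JLA = 72.70° ✓; |LA| = 24.00 ✓; ∠LAS = 93.40° ✓; |AS| = 17.70 ✓; ∠ASR = 51.80° ✓; |SR| = 18.90 ✗.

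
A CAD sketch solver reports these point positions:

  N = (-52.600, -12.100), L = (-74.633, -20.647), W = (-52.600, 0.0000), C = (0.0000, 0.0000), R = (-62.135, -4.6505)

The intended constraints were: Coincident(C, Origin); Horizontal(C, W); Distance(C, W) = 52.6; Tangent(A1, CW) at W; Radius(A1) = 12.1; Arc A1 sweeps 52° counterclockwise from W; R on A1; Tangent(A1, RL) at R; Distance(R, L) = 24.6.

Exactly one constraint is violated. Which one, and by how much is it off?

Distance(R, L) = 24.6 — off by 4.30.

C = (0.00, 0.00) ✓; C.y = 0.00, W.y = 0.00 ✓; |CW| = 52.60 ✓; ∠(NW, WC) = 90.00° ✓; |NW| = 12.10 ✓; bearing(N→R) − bearing(N→W) = 52.00° ✓; |NR| = 12.10 ✓; ∠(NR, RL) = 90.00° ✓; |RL| = 20.30 ✗.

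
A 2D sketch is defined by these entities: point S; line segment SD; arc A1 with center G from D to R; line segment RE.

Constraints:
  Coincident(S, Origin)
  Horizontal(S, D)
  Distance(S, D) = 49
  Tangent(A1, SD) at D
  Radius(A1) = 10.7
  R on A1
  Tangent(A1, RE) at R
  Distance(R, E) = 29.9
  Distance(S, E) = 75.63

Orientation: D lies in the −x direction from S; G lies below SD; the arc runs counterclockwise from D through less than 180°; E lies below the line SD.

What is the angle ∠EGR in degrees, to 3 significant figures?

70.3°

Checks: |GD| = 10.70 ✓; |GR| = 10.70 ✓; ∠(GR, RE) = 90.00° ✓; |RE| = 29.90 ✓; |SE| = 75.63 ✓.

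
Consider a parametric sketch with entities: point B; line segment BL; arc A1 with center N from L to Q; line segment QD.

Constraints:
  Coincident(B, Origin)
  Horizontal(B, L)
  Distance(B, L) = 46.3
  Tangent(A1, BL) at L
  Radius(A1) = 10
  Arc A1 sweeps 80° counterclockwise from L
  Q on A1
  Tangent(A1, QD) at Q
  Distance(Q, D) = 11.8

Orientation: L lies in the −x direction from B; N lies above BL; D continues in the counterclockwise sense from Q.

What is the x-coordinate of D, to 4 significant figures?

-34.40

B is at the origin; BL is horizontal with |BL| = 46.3 and L on the −x side, so L = (-46.30, 0.000). Tangency of A1 to BL means the radius NL is perpendicular to BL, so N = L + (0, 10) = (-46.30, 10.00). On A1, L sits at bearing -90° from N; an 80° counterclockwise sweep puts Q at bearing -10°, so Q = N + 10.0·(cos -10°, sin -10°) = (-36.45, 8.264). The tangent condition forces NQ to be normal to QD, so QD runs along (−sin -10°, cos -10°); with |QD| = 11.8, D = (-34.40, 19.88). So D.x = -34.40.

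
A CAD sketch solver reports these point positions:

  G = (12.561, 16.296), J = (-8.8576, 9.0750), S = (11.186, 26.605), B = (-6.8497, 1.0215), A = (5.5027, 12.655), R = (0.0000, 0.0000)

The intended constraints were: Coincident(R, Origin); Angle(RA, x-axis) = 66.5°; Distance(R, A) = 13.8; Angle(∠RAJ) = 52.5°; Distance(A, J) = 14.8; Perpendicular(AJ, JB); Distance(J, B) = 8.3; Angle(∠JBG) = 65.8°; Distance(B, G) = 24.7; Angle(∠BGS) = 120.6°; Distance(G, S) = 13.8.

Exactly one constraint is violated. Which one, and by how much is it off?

Distance(G, S) = 13.8 — off by 3.40.

R = (0.00, 0.00) ✓; RA at 66.50° ✓; |RA| = 13.80 ✓; ∠RAJ = 52.50° ✓; |AJ| = 14.80 ✓; ∠(AJ, JB) = 90.00° ✓; |JB| = 8.300 ✓; ∠JBG = 65.80° ✓; |BG| = 24.70 ✓; ∠BGS = 120.6° ✓; |GS| = 10.40 ✗.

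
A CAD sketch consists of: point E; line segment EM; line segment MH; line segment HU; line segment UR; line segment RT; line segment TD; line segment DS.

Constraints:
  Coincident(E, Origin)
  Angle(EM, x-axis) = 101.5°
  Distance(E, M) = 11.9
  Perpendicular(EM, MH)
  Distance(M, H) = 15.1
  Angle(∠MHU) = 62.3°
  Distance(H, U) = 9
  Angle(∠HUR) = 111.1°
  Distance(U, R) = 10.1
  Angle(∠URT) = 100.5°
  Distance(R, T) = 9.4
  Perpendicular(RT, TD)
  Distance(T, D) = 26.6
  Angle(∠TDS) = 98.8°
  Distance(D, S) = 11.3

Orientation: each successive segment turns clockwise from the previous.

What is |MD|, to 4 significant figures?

27.14

E is at the origin; EM runs at 101.5° with length 11.9, so M = (-2.372, 11.66). The perpendicularity gives MH at right angles to EM, so MH runs at 11.50°; with |MH| = 15.1, H = (12.42, 14.67). ∠MHU = 62.3° gives HU at -106.2° from the x-axis; with |HU| = 9.0, U = (9.913, 6.029). ∠HUR = 111.1° gives UR at -175.1° from the x-axis; with |UR| = 10.1, R = (-0.1496, 5.166). ∠URT = 100.5° gives RT at 105.4° from the x-axis; with |RT| = 9.4, T = (-2.646, 14.23). The perpendicularity gives TD at right angles to RT, so TD runs at 15.40°; with |TD| = 26.6, D = (23.00, 21.29). Then |MD| = |D − M| = 27.14.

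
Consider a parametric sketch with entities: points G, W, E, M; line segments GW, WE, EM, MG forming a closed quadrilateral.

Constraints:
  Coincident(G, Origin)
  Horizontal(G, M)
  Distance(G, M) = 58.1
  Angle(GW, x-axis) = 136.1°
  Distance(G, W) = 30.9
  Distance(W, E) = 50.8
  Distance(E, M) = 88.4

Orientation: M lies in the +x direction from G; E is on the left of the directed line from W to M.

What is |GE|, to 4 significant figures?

66.92

G is at the origin; GM is horizontal with |GM| = 58.1 and M in +x, so M = (58.1, 0). GW runs at 136.1° with |GW| = 30.9, so W = (-22.27, 21.43). E is determined by |WE| = 50.8 and |EM| = 88.4 together: it lies at the intersection of circle(W, 50.8) and circle(M, 88.4). With |WM| = 83.17, the foot of the radical line on WM is 10.12 from W and the perpendicular offset is √(50.8² − 10.12²) = 49.78. Taking the left-of-WM solution: E = (0.3394, 66.92).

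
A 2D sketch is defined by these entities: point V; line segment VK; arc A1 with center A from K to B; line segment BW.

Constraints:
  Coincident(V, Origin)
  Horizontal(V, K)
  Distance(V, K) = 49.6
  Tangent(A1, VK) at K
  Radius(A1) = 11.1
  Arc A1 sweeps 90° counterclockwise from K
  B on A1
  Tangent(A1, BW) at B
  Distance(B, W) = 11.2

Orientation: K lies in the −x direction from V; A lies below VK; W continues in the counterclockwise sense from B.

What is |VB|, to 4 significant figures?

61.71

V is at the origin; V and K share the same y with |VK| = 49.6 and K on the −x side, so K = (-49.60, 0.000). Since A1 is tangent to VK there, AK ⟂ VK, so A = K + (0, -11.1) = (-49.60, -11.10). On A1, K sits at bearing 90° from A; a 90° counterclockwise sweep puts B at bearing 180°, so B = A + 11.1·(cos 180°, sin 180°) = (-60.70, -11.10). Then |VB| = |B − V| = 61.71.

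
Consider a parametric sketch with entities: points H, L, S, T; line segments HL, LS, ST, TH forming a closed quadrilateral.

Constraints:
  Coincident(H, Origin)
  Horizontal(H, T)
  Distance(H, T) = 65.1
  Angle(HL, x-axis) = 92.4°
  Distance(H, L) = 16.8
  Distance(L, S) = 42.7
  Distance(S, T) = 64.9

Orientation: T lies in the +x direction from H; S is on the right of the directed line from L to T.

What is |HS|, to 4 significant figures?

26.04

Checks: |LS| = 42.70 ✓; |ST| = 64.90 ✓.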